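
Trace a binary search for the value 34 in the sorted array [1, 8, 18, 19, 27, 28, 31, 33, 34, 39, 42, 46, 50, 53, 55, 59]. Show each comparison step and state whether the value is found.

Binary search for 34 in [1, 8, 18, 19, 27, 28, 31, 33, 34, 39, 42, 46, 50, 53, 55, 59]:

lo=0, hi=15, mid=7, arr[mid]=33 -> 33 < 34, search right half
lo=8, hi=15, mid=11, arr[mid]=46 -> 46 > 34, search left half
lo=8, hi=10, mid=9, arr[mid]=39 -> 39 > 34, search left half
lo=8, hi=8, mid=8, arr[mid]=34 -> Found target at index 8!

Binary search finds 34 at index 8 after 4 comparisons. The search repeatedly halves the search space by comparing with the middle element.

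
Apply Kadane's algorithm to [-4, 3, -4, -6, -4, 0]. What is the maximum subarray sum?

Using Kadane's algorithm on [-4, 3, -4, -6, -4, 0]:

Scanning through the array:
Position 1 (value 3): max_ending_here = 3, max_so_far = 3
Position 2 (value -4): max_ending_here = -1, max_so_far = 3
Position 3 (value -6): max_ending_here = -6, max_so_far = 3
Position 4 (value -4): max_ending_here = -4, max_so_far = 3
Position 5 (value 0): max_ending_here = 0, max_so_far = 3

Maximum subarray: [3]
Maximum sum: 3

The maximum subarray is [3] with sum 3. This subarray runs from index 1 to index 1.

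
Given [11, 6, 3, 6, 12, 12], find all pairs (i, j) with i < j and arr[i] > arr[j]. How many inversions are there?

Finding inversions in [11, 6, 3, 6, 12, 12]:

(0, 1): arr[0]=11 > arr[1]=6
(0, 2): arr[0]=11 > arr[2]=3
(0, 3): arr[0]=11 > arr[3]=6
(1, 2): arr[1]=6 > arr[2]=3

Total inversions: 4

The array has 4 inversion(s): (0,1), (0,2), (0,3), (1,2). Each pair (i,j) satisfies i < j and arr[i] > arr[j].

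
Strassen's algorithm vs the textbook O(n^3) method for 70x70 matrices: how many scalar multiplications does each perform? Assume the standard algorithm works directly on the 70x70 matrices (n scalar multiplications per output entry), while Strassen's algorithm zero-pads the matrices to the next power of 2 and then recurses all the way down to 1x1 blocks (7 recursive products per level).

Matrix multiplication for 70x70 matrices:

Strassen's algorithm requires power-of-2 dimensions. Pad 70x70 to 128x128 (next power of 2).

Standard algorithm: 70^3 = 343000 multiplications
Strassen's algorithm: 7^(log2(128)) = 7^7 = 823543 multiplications
Difference: 343000 - 823543 = -480543 (Strassen uses MORE here due to padding overhead — for small or just-over-power-of-2 n, padding can outweigh the per-level savings)

Standard: 343000 multiplications (70^3). Strassen: 823543 multiplications (7^7, after padding to 128x128). Strassen reduces 8 recursive multiplications to 7 at each level.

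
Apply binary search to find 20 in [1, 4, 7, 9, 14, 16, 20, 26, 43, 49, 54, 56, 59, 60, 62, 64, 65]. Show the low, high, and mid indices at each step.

Binary search for 20 in [1, 4, 7, 9, 14, 16, 20, 26, 43, 49, 54, 56, 59, 60, 62, 64, 65]:

lo=0, hi=16, mid=8, arr[mid]=43 -> 43 > 20, search left half
lo=0, hi=7, mid=3, arr[mid]=9 -> 9 < 20, search right half
lo=4, hi=7, mid=5, arr[mid]=16 -> 16 < 20, search right half
lo=6, hi=7, mid=6, arr[mid]=20 -> Found target at index 6!

Binary search finds 20 at index 6 after 4 comparisons. The search repeatedly halves the search space by comparing with the middle element.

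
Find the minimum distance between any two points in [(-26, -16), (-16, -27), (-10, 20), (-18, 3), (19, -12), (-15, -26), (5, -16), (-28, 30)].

Computing all pairwise distances among 8 points:

d((-26, -16), (-16, -27)) = 14.8661
d((-26, -16), (-10, 20)) = 39.3954
d((-26, -16), (-18, 3)) = 20.6155
d((-26, -16), (19, -12)) = 45.1774
d((-26, -16), (-15, -26)) = 14.8661
d((-26, -16), (5, -16)) = 31.0
d((-26, -16), (-28, 30)) = 46.0435
d((-16, -27), (-10, 20)) = 47.3814
d((-16, -27), (-18, 3)) = 30.0666
d((-16, -27), (19, -12)) = 38.0789
d((-16, -27), (-15, -26)) = 1.4142 <-- minimum
d((-16, -27), (5, -16)) = 23.7065
d((-16, -27), (-28, 30)) = 58.2495
d((-10, 20), (-18, 3)) = 18.7883
d((-10, 20), (19, -12)) = 43.1856
d((-10, 20), (-15, -26)) = 46.2709
d((-10, 20), (5, -16)) = 39.0
d((-10, 20), (-28, 30)) = 20.5913
d((-18, 3), (19, -12)) = 39.9249
d((-18, 3), (-15, -26)) = 29.1548
d((-18, 3), (5, -16)) = 29.8329
d((-18, 3), (-28, 30)) = 28.7924
d((19, -12), (-15, -26)) = 36.7696
d((19, -12), (5, -16)) = 14.5602
d((19, -12), (-28, 30)) = 63.0317
d((-15, -26), (5, -16)) = 22.3607
d((-15, -26), (-28, 30)) = 57.4891
d((5, -16), (-28, 30)) = 56.6127

Closest pair: (-16, -27) and (-15, -26) with distance 1.4142

The closest pair is (-16, -27) and (-15, -26) with Euclidean distance 1.4142. For 8 points, brute-force pairwise comparison is shown above. For large n, the divide-and-conquer algorithm (sort by x, recurse on halves, check the dividing strip) achieves O(n log n).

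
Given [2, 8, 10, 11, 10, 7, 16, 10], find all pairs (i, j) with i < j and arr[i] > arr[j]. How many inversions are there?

Finding inversions in [2, 8, 10, 11, 10, 7, 16, 10]:

(1, 5): arr[1]=8 > arr[5]=7
(2, 5): arr[2]=10 > arr[5]=7
(3, 4): arr[3]=11 > arr[4]=10
(3, 5): arr[3]=11 > arr[5]=7
(3, 7): arr[3]=11 > arr[7]=10
(4, 5): arr[4]=10 > arr[5]=7
(6, 7): arr[6]=16 > arr[7]=10

Total inversions: 7

The array has 7 inversion(s): (1,5), (2,5), (3,4), (3,5), (3,7), (4,5), (6,7). Each pair (i,j) satisfies i < j and arr[i] > arr[j].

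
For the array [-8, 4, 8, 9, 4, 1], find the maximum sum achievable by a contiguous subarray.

Using Kadane's algorithm on [-8, 4, 8, 9, 4, 1]:

Scanning through the array:
Position 1 (value 4): max_ending_here = 4, max_so_far = 4
Position 2 (value 8): max_ending_here = 12, max_so_far = 12
Position 3 (value 9): max_ending_here = 21, max_so_far = 21
Position 4 (value 4): max_ending_here = 25, max_so_far = 25
Position 5 (value 1): max_ending_here = 26, max_so_far = 26

Maximum subarray: [4, 8, 9, 4, 1]
Maximum sum: 26

The maximum subarray is [4, 8, 9, 4, 1] with sum 26. This subarray runs from index 1 to index 5.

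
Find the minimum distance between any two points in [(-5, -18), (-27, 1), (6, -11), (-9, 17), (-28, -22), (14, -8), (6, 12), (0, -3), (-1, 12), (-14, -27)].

Computing all pairwise distances among 10 points:

d((-5, -18), (-27, 1)) = 29.0689
d((-5, -18), (6, -11)) = 13.0384
d((-5, -18), (-9, 17)) = 35.2278
d((-5, -18), (-28, -22)) = 23.3452
d((-5, -18), (14, -8)) = 21.4709
d((-5, -18), (6, 12)) = 31.9531
d((-5, -18), (0, -3)) = 15.8114
d((-5, -18), (-1, 12)) = 30.2655
d((-5, -18), (-14, -27)) = 12.7279
d((-27, 1), (6, -11)) = 35.1141
d((-27, 1), (-9, 17)) = 24.0832
d((-27, 1), (-28, -22)) = 23.0217
d((-27, 1), (14, -8)) = 41.9762
d((-27, 1), (6, 12)) = 34.7851
d((-27, 1), (0, -3)) = 27.2947
d((-27, 1), (-1, 12)) = 28.2312
d((-27, 1), (-14, -27)) = 30.8707
d((6, -11), (-9, 17)) = 31.7648
d((6, -11), (-28, -22)) = 35.7351
d((6, -11), (14, -8)) = 8.544
d((6, -11), (6, 12)) = 23.0
d((6, -11), (0, -3)) = 10.0
d((6, -11), (-1, 12)) = 24.0416
d((6, -11), (-14, -27)) = 25.6125
d((-9, 17), (-28, -22)) = 43.382
d((-9, 17), (14, -8)) = 33.9706
d((-9, 17), (6, 12)) = 15.8114
d((-9, 17), (0, -3)) = 21.9317
d((-9, 17), (-1, 12)) = 9.434
d((-9, 17), (-14, -27)) = 44.2832
d((-28, -22), (14, -8)) = 44.2719
d((-28, -22), (6, 12)) = 48.0833
d((-28, -22), (0, -3)) = 33.8378
d((-28, -22), (-1, 12)) = 43.4166
d((-28, -22), (-14, -27)) = 14.8661
d((14, -8), (6, 12)) = 21.5407
d((14, -8), (0, -3)) = 14.8661
d((14, -8), (-1, 12)) = 25.0
d((14, -8), (-14, -27)) = 33.8378
d((6, 12), (0, -3)) = 16.1555
d((6, 12), (-1, 12)) = 7.0 <-- minimum
d((6, 12), (-14, -27)) = 43.8292
d((0, -3), (-1, 12)) = 15.0333
d((0, -3), (-14, -27)) = 27.7849
d((-1, 12), (-14, -27)) = 41.1096

Closest pair: (6, 12) and (-1, 12) with distance 7.0

The closest pair is (6, 12) and (-1, 12) with Euclidean distance 7.0. For 10 points, brute-force pairwise comparison is shown above. For large n, the divide-and-conquer algorithm (sort by x, recurse on halves, check the dividing strip) achieves O(n log n).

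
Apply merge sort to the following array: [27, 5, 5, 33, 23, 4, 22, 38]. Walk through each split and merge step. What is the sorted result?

Merge sort trace:

Split: [27, 5, 5, 33, 23, 4, 22, 38] -> [27, 5, 5, 33] and [23, 4, 22, 38]
  Split: [27, 5, 5, 33] -> [27, 5] and [5, 33]
    Split: [27, 5] -> [27] and [5]
    Merge: [27] + [5] -> [5, 27]
    Split: [5, 33] -> [5] and [33]
    Merge: [5] + [33] -> [5, 33]
  Merge: [5, 27] + [5, 33] -> [5, 5, 27, 33]
  Split: [23, 4, 22, 38] -> [23, 4] and [22, 38]
    Split: [23, 4] -> [23] and [4]
    Merge: [23] + [4] -> [4, 23]
    Split: [22, 38] -> [22] and [38]
    Merge: [22] + [38] -> [22, 38]
  Merge: [4, 23] + [22, 38] -> [4, 22, 23, 38]
Merge: [5, 5, 27, 33] + [4, 22, 23, 38] -> [4, 5, 5, 22, 23, 27, 33, 38]

Final sorted array: [4, 5, 5, 22, 23, 27, 33, 38]

The merge sort proceeds by recursively splitting the array and merging sorted halves.
After all merges, the sorted array is [4, 5, 5, 22, 23, 27, 33, 38].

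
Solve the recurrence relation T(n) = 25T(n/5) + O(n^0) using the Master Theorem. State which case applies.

Master Theorem for T(n) = 25T(n/5) + O(n^0):

a = 25, b = 5, c = 0
log_b(a) = log_5(25) = 2.0000

Case 1: c = 0 < log_5(25) = 2.0000
T(n) = O(n^(log_5 25)) = O(n^2)

For T(n) = 25T(n/5) + O(n^0): log_5(25) = 2.0000. This is Case 1 of the Master Theorem (c < log_b(a), work dominated by leaves), giving O(n^2).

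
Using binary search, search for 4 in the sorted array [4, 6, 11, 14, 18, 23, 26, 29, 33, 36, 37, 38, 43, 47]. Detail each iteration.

Binary search for 4 in [4, 6, 11, 14, 18, 23, 26, 29, 33, 36, 37, 38, 43, 47]:

lo=0, hi=13, mid=6, arr[mid]=26 -> 26 > 4, search left half
lo=0, hi=5, mid=2, arr[mid]=11 -> 11 > 4, search left half
lo=0, hi=1, mid=0, arr[mid]=4 -> Found target at index 0!

Binary search finds 4 at index 0 after 3 comparisons. The search repeatedly halves the search space by comparing with the middle element.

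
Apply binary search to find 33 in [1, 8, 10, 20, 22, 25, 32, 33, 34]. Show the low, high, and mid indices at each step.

Binary search for 33 in [1, 8, 10, 20, 22, 25, 32, 33, 34]:

lo=0, hi=8, mid=4, arr[mid]=22 -> 22 < 33, search right half
lo=5, hi=8, mid=6, arr[mid]=32 -> 32 < 33, search right half
lo=7, hi=8, mid=7, arr[mid]=33 -> Found target at index 7!

Binary search finds 33 at index 7 after 3 comparisons. The search repeatedly halves the search space by comparing with the middle element.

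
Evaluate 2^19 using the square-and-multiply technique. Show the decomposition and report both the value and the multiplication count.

Computing 2^19 by squaring (build up from 2^1; each line after the first costs one multiplication):

2^1 = 2
2^2 = (2^1)^2 = 2^2 = 4
2^4 = (2^2)^2 = 4^2 = 16
2^8 = (2^4)^2 = 16^2 = 256
2^9 = 2 * 2^8 = 2 * 256 = 512
2^18 = (2^9)^2 = 512^2 = 262144
2^19 = 2 * 2^18 = 2 * 262144 = 524288

Result: 524288
Multiplications needed: 6 (6 lines after 2^1)

2^19 = 524288. Using exponentiation by squaring, this requires 6 multiplications. The key idea: if the exponent is even, square the half-power; if odd, multiply by the base once.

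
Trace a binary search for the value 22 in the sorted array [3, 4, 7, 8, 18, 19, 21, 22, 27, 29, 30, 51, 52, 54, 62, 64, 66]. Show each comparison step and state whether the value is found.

Binary search for 22 in [3, 4, 7, 8, 18, 19, 21, 22, 27, 29, 30, 51, 52, 54, 62, 64, 66]:

lo=0, hi=16, mid=8, arr[mid]=27 -> 27 > 22, search left half
lo=0, hi=7, mid=3, arr[mid]=8 -> 8 < 22, search right half
lo=4, hi=7, mid=5, arr[mid]=19 -> 19 < 22, search right half
lo=6, hi=7, mid=6, arr[mid]=21 -> 21 < 22, search right half
lo=7, hi=7, mid=7, arr[mid]=22 -> Found target at index 7!

Binary search finds 22 at index 7 after 5 comparisons. The search repeatedly halves the search space by comparing with the middle element.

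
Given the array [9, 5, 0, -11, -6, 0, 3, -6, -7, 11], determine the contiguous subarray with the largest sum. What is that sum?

Using Kadane's algorithm on [9, 5, 0, -11, -6, 0, 3, -6, -7, 11]:

Scanning through the array:
Position 1 (value 5): max_ending_here = 14, max_so_far = 14
Position 2 (value 0): max_ending_here = 14, max_so_far = 14
Position 3 (value -11): max_ending_here = 3, max_so_far = 14
Position 4 (value -6): max_ending_here = -3, max_so_far = 14
Position 5 (value 0): max_ending_here = 0, max_so_far = 14
Position 6 (value 3): max_ending_here = 3, max_so_far = 14
Position 7 (value -6): max_ending_here = -3, max_so_far = 14
Position 8 (value -7): max_ending_here = -7, max_so_far = 14
Position 9 (value 11): max_ending_here = 11, max_so_far = 14

Maximum subarray: [9, 5]
Maximum sum: 14

The maximum subarray is [9, 5] with sum 14. This subarray runs from index 0 to index 1.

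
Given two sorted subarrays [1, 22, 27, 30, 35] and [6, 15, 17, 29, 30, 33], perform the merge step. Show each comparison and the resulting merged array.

Merging process:

Compare 1 vs 6: take 1 from left. Merged: [1]
Compare 22 vs 6: take 6 from right. Merged: [1, 6]
Compare 22 vs 15: take 15 from right. Merged: [1, 6, 15]
Compare 22 vs 17: take 17 from right. Merged: [1, 6, 15, 17]
Compare 22 vs 29: take 22 from left. Merged: [1, 6, 15, 17, 22]
Compare 27 vs 29: take 27 from left. Merged: [1, 6, 15, 17, 22, 27]
Compare 30 vs 29: take 29 from right. Merged: [1, 6, 15, 17, 22, 27, 29]
Compare 30 vs 30: take 30 from left. Merged: [1, 6, 15, 17, 22, 27, 29, 30]
Compare 35 vs 30: take 30 from right. Merged: [1, 6, 15, 17, 22, 27, 29, 30, 30]
Compare 35 vs 33: take 33 from right. Merged: [1, 6, 15, 17, 22, 27, 29, 30, 30, 33]
Append remaining from left: [35]. Merged: [1, 6, 15, 17, 22, 27, 29, 30, 30, 33, 35]

Final merged array: [1, 6, 15, 17, 22, 27, 29, 30, 30, 33, 35]
Total comparisons: 10

The merged array is [1, 6, 15, 17, 22, 27, 29, 30, 30, 33, 35], requiring 10 comparisons. The merge step runs in O(n) time where n is the total number of elements.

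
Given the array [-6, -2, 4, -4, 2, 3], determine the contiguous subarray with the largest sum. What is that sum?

Using Kadane's algorithm on [-6, -2, 4, -4, 2, 3]:

Scanning through the array:
Position 1 (value -2): max_ending_here = -2, max_so_far = -2
Position 2 (value 4): max_ending_here = 4, max_so_far = 4
Position 3 (value -4): max_ending_here = 0, max_so_far = 4
Position 4 (value 2): max_ending_here = 2, max_so_far = 4
Position 5 (value 3): max_ending_here = 5, max_so_far = 5

Maximum subarray: [4, -4, 2, 3]
Maximum sum: 5

The maximum subarray is [4, -4, 2, 3] with sum 5. This subarray runs from index 2 to index 5.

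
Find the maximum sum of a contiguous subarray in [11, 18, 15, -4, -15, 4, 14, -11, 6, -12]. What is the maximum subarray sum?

Using Kadane's algorithm on [11, 18, 15, -4, -15, 4, 14, -11, 6, -12]:

Scanning through the array:
Position 1 (value 18): max_ending_here = 29, max_so_far = 29
Position 2 (value 15): max_ending_here = 44, max_so_far = 44
Position 3 (value -4): max_ending_here = 40, max_so_far = 44
Position 4 (value -15): max_ending_here = 25, max_so_far = 44
Position 5 (value 4): max_ending_here = 29, max_so_far = 44
Position 6 (value 14): max_ending_here = 43, max_so_far = 44
Position 7 (value -11): max_ending_here = 32, max_so_far = 44
Position 8 (value 6): max_ending_here = 38, max_so_far = 44
Position 9 (value -12): max_ending_here = 26, max_so_far = 44

Maximum subarray: [11, 18, 15]
Maximum sum: 44

The maximum subarray is [11, 18, 15] with sum 44. This subarray runs from index 0 to index 2.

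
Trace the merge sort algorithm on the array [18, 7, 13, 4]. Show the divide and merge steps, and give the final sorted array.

Merge sort trace:

Split: [18, 7, 13, 4] -> [18, 7] and [13, 4]
  Split: [18, 7] -> [18] and [7]
  Merge: [18] + [7] -> [7, 18]
  Split: [13, 4] -> [13] and [4]
  Merge: [13] + [4] -> [4, 13]
Merge: [7, 18] + [4, 13] -> [4, 7, 13, 18]

Final sorted array: [4, 7, 13, 18]

The merge sort proceeds by recursively splitting the array and merging sorted halves.
After all merges, the sorted array is [4, 7, 13, 18].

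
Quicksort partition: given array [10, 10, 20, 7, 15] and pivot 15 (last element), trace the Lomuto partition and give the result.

Lomuto partition with pivot = 15:

Initial array: [10, 10, 20, 7, 15]

arr[0]=10 <= 15: swap with position 0, array becomes [10, 10, 20, 7, 15]
arr[1]=10 <= 15: swap with position 1, array becomes [10, 10, 20, 7, 15]
arr[2]=20 > 15: no swap
arr[3]=7 <= 15: swap with position 2, array becomes [10, 10, 7, 20, 15]

Place pivot at position 3: [10, 10, 7, 15, 20]
Pivot position: 3

After partitioning with pivot 15, the array becomes [10, 10, 7, 15, 20]. The pivot is placed at index 3. All elements to the left of the pivot are <= 15, and all elements to the right are > 15.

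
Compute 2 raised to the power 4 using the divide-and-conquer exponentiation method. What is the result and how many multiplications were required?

Computing 2^4 by squaring (build up from 2^1; each line after the first costs one multiplication):

2^1 = 2
2^2 = (2^1)^2 = 2^2 = 4
2^4 = (2^2)^2 = 4^2 = 16

Result: 16
Multiplications needed: 2 (2 lines after 2^1)

2^4 = 16. Using exponentiation by squaring, this requires 2 multiplications. The key idea: if the exponent is even, square the half-power; if odd, multiply by the base once.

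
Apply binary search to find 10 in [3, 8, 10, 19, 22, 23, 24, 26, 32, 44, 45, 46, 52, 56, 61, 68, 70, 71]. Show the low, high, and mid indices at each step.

Binary search for 10 in [3, 8, 10, 19, 22, 23, 24, 26, 32, 44, 45, 46, 52, 56, 61, 68, 70, 71]:

lo=0, hi=17, mid=8, arr[mid]=32 -> 32 > 10, search left half
lo=0, hi=7, mid=3, arr[mid]=19 -> 19 > 10, search left half
lo=0, hi=2, mid=1, arr[mid]=8 -> 8 < 10, search right half
lo=2, hi=2, mid=2, arr[mid]=10 -> Found target at index 2!

Binary search finds 10 at index 2 after 4 comparisons. The search repeatedly halves the search space by comparing with the middle element.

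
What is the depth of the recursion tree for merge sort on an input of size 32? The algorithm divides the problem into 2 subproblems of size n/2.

For divide and conquer with division factor 2:

Problem sizes at each level:
Level 0: 32
Level 1: 16
Level 2: 8
Level 3: 4
Level 4: 2
Level 5: 1

The root is level 0 and the size-1 base case is level 5 (the tree spans levels 0 through 5, i.e. 6 levels counting the root), so the depth is the number of divisions: log_2(32) = 5

The recursion tree depth is log_2(32) = 5. At each level, the problem size is divided by 2, so it takes 5 divisions to reduce to a base case of size 1. The algorithm makes 2 recursive calls at each level.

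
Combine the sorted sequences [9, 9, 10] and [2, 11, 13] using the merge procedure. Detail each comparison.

Merging process:

Compare 9 vs 2: take 2 from right. Merged: [2]
Compare 9 vs 11: take 9 from left. Merged: [2, 9]
Compare 9 vs 11: take 9 from left. Merged: [2, 9, 9]
Compare 10 vs 11: take 10 from left. Merged: [2, 9, 9, 10]
Append remaining from right: [11, 13]. Merged: [2, 9, 9, 10, 11, 13]

Final merged array: [2, 9, 9, 10, 11, 13]
Total comparisons: 4

The merged array is [2, 9, 9, 10, 11, 13], requiring 4 comparisons. The merge step runs in O(n) time where n is the total number of elements.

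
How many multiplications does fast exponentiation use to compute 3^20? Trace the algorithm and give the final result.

Computing 3^20 by squaring (build up from 3^1; each line after the first costs one multiplication):

3^1 = 3
3^2 = (3^1)^2 = 3^2 = 9
3^4 = (3^2)^2 = 9^2 = 81
3^5 = 3 * 3^4 = 3 * 81 = 243
3^10 = (3^5)^2 = 243^2 = 59049
3^20 = (3^10)^2 = 59049^2 = 3486784401

Result: 3486784401
Multiplications needed: 5 (5 lines after 3^1)

3^20 = 3486784401. Using exponentiation by squaring, this requires 5 multiplications. The key idea: if the exponent is even, square the half-power; if odd, multiply by the base once.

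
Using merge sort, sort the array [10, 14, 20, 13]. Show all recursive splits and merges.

Merge sort trace:

Split: [10, 14, 20, 13] -> [10, 14] and [20, 13]
  Split: [10, 14] -> [10] and [14]
  Merge: [10] + [14] -> [10, 14]
  Split: [20, 13] -> [20] and [13]
  Merge: [20] + [13] -> [13, 20]
Merge: [10, 14] + [13, 20] -> [10, 13, 14, 20]

Final sorted array: [10, 13, 14, 20]

The merge sort proceeds by recursively splitting the array and merging sorted halves.
After all merges, the sorted array is [10, 13, 14, 20].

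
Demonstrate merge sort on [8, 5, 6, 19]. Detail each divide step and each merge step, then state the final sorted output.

Merge sort trace:

Split: [8, 5, 6, 19] -> [8, 5] and [6, 19]
  Split: [8, 5] -> [8] and [5]
  Merge: [8] + [5] -> [5, 8]
  Split: [6, 19] -> [6] and [19]
  Merge: [6] + [19] -> [6, 19]
Merge: [5, 8] + [6, 19] -> [5, 6, 8, 19]

Final sorted array: [5, 6, 8, 19]

The merge sort proceeds by recursively splitting the array and merging sorted halves.
After all merges, the sorted array is [5, 6, 8, 19].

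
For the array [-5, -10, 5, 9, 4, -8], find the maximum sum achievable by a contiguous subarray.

Using Kadane's algorithm on [-5, -10, 5, 9, 4, -8]:

Scanning through the array:
Position 1 (value -10): max_ending_here = -10, max_so_far = -5
Position 2 (value 5): max_ending_here = 5, max_so_far = 5
Position 3 (value 9): max_ending_here = 14, max_so_far = 14
Position 4 (value 4): max_ending_here = 18, max_so_far = 18
Position 5 (value -8): max_ending_here = 10, max_so_far = 18

Maximum subarray: [5, 9, 4]
Maximum sum: 18

The maximum subarray is [5, 9, 4] with sum 18. This subarray runs from index 2 to index 4.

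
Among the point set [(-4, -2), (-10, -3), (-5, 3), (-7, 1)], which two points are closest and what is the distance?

Computing all pairwise distances among 4 points:

d((-4, -2), (-10, -3)) = 6.0828
d((-4, -2), (-5, 3)) = 5.099
d((-4, -2), (-7, 1)) = 4.2426
d((-10, -3), (-5, 3)) = 7.8102
d((-10, -3), (-7, 1)) = 5.0
d((-5, 3), (-7, 1)) = 2.8284 <-- minimum

Closest pair: (-5, 3) and (-7, 1) with distance 2.8284

The closest pair is (-5, 3) and (-7, 1) with Euclidean distance 2.8284. For 4 points, brute-force pairwise comparison is shown above. For large n, the divide-and-conquer algorithm (sort by x, recurse on halves, check the dividing strip) achieves O(n log n).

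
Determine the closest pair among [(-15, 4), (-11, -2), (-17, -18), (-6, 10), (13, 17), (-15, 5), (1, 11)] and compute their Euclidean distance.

Computing all pairwise distances among 7 points:

d((-15, 4), (-11, -2)) = 7.2111
d((-15, 4), (-17, -18)) = 22.0907
d((-15, 4), (-6, 10)) = 10.8167
d((-15, 4), (13, 17)) = 30.8707
d((-15, 4), (-15, 5)) = 1.0 <-- minimum
d((-15, 4), (1, 11)) = 17.4642
d((-11, -2), (-17, -18)) = 17.088
d((-11, -2), (-6, 10)) = 13.0
d((-11, -2), (13, 17)) = 30.6105
d((-11, -2), (-15, 5)) = 8.0623
d((-11, -2), (1, 11)) = 17.6918
d((-17, -18), (-6, 10)) = 30.0832
d((-17, -18), (13, 17)) = 46.0977
d((-17, -18), (-15, 5)) = 23.0868
d((-17, -18), (1, 11)) = 34.1321
d((-6, 10), (13, 17)) = 20.2485
d((-6, 10), (-15, 5)) = 10.2956
d((-6, 10), (1, 11)) = 7.0711
d((13, 17), (-15, 5)) = 30.4631
d((13, 17), (1, 11)) = 13.4164
d((-15, 5), (1, 11)) = 17.088

Closest pair: (-15, 4) and (-15, 5) with distance 1.0

The closest pair is (-15, 4) and (-15, 5) with Euclidean distance 1.0. For 7 points, brute-force pairwise comparison is shown above. For large n, the divide-and-conquer algorithm (sort by x, recurse on halves, check the dividing strip) achieves O(n log n).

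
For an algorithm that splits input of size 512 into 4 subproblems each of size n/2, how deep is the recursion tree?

For divide and conquer with division factor 2:

Problem sizes at each level:
Level 0: 512
Level 1: 256
Level 2: 128
Level 3: 64
Level 4: 32
Level 5: 16
Level 6: 8
Level 7: 4
Level 8: 2
Level 9: 1

The root is level 0 and the size-1 base case is level 9 (the tree spans levels 0 through 9, i.e. 10 levels counting the root), so the depth is the number of divisions: log_2(512) = 9

The recursion tree depth is log_2(512) = 9. At each level, the problem size is divided by 2, so it takes 9 divisions to reduce to a base case of size 1. The algorithm makes 4 recursive calls at each level.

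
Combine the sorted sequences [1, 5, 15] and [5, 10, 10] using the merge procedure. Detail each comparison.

Merging process:

Compare 1 vs 5: take 1 from left. Merged: [1]
Compare 5 vs 5: take 5 from left. Merged: [1, 5]
Compare 15 vs 5: take 5 from right. Merged: [1, 5, 5]
Compare 15 vs 10: take 10 from right. Merged: [1, 5, 5, 10]
Compare 15 vs 10: take 10 from right. Merged: [1, 5, 5, 10, 10]
Append remaining from left: [15]. Merged: [1, 5, 5, 10, 10, 15]

Final merged array: [1, 5, 5, 10, 10, 15]
Total comparisons: 5

The merged array is [1, 5, 5, 10, 10, 15], requiring 5 comparisons. The merge step runs in O(n) time where n is the total number of elements.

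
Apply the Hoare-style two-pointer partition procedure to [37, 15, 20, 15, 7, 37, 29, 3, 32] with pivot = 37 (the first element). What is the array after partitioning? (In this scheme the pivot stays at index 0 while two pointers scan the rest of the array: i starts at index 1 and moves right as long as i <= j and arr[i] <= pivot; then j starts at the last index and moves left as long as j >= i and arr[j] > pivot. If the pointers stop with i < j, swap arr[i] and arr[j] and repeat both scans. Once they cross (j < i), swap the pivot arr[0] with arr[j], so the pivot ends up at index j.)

Hoare-style two-pointer partition with pivot = 37:

Initial array: [37, 15, 20, 15, 7, 37, 29, 3, 32]

Pointers start at i = 1, j = 8.
i ends at 9, j ends at 8: the pointers have crossed (j < i), so scanning stops.

Swap pivot arr[0] with arr[8] to place pivot at position 8: [32, 15, 20, 15, 7, 37, 29, 3, 37]
Pivot position: 8

After partitioning with pivot 37, the array becomes [32, 15, 20, 15, 7, 37, 29, 3, 37]. The pivot is placed at index 8. All elements to the left of the pivot are <= 37, and all elements to the right are > 37.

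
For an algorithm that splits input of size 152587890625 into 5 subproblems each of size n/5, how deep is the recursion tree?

For divide and conquer with division factor 5:

Problem sizes at each level:
Level 0: 152587890625
Level 1: 30517578125
Level 2: 6103515625
Level 3: 1220703125
Level 4: 244140625
Level 5: 48828125
Level 6: 9765625
Level 7: 1953125
Level 8: 390625
Level 9: 78125
Level 10: 15625
Level 11: 3125
Level 12: 625
Level 13: 125
Level 14: 25
Level 15: 5
Level 16: 1

The root is level 0 and the size-1 base case is level 16 (the tree spans levels 0 through 16, i.e. 17 levels counting the root), so the depth is the number of divisions: log_5(152587890625) = 16

The recursion tree depth is log_5(152587890625) = 16. At each level, the problem size is divided by 5, so it takes 16 divisions to reduce to a base case of size 1. The algorithm makes 5 recursive calls at each level.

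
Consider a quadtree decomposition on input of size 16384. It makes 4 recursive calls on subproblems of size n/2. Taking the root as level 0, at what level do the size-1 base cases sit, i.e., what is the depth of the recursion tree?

For divide and conquer with division factor 2:

Problem sizes at each level:
Level 0: 16384
Level 1: 8192
Level 2: 4096
Level 3: 2048
Level 4: 1024
Level 5: 512
Level 6: 256
Level 7: 128
Level 8: 64
Level 9: 32
Level 10: 16
Level 11: 8
Level 12: 4
Level 13: 2
Level 14: 1

The root is level 0 and the size-1 base case is level 14 (the tree spans levels 0 through 14, i.e. 15 levels counting the root), so the depth is the number of divisions: log_2(16384) = 14

The recursion tree depth is log_2(16384) = 14. At each level, the problem size is divided by 2, so it takes 14 divisions to reduce to a base case of size 1. The algorithm makes 4 recursive calls at each level.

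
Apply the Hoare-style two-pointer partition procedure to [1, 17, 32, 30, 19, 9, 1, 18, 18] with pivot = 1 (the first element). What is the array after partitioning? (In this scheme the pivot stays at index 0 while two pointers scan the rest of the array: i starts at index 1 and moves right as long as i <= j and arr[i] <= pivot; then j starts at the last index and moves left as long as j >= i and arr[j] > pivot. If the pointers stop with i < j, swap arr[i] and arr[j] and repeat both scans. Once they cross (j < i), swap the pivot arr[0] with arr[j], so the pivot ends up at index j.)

Hoare-style two-pointer partition with pivot = 1:

Initial array: [1, 17, 32, 30, 19, 9, 1, 18, 18]

Pointers start at i = 1, j = 8.
i stops at index 1 (arr[1]=17 > 1), j stops at index 6 (arr[6]=1 <= 1): swap arr[1] and arr[6], array becomes [1, 1, 32, 30, 19, 9, 17, 18, 18]
i ends at 2, j ends at 1: the pointers have crossed (j < i), so scanning stops.

Swap pivot arr[0] with arr[1] to place pivot at position 1: [1, 1, 32, 30, 19, 9, 17, 18, 18]
Pivot position: 1

After partitioning with pivot 1, the array becomes [1, 1, 32, 30, 19, 9, 17, 18, 18]. The pivot is placed at index 1. All elements to the left of the pivot are <= 1, and all elements to the right are > 1.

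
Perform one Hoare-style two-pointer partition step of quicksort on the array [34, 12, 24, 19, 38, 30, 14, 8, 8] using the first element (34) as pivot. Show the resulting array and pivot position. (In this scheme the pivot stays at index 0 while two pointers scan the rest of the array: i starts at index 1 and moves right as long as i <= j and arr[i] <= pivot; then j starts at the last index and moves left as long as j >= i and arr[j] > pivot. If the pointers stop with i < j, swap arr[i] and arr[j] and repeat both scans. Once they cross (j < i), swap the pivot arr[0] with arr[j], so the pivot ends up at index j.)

Hoare-style two-pointer partition with pivot = 34:

Initial array: [34, 12, 24, 19, 38, 30, 14, 8, 8]

Pointers start at i = 1, j = 8.
i stops at index 4 (arr[4]=38 > 34), j stops at index 8 (arr[8]=8 <= 34): swap arr[4] and arr[8], array becomes [34, 12, 24, 19, 8, 30, 14, 8, 38]
i ends at 8, j ends at 7: the pointers have crossed (j < i), so scanning stops.

Swap pivot arr[0] with arr[7] to place pivot at position 7: [8, 12, 24, 19, 8, 30, 14, 34, 38]
Pivot position: 7

After partitioning with pivot 34, the array becomes [8, 12, 24, 19, 8, 30, 14, 34, 38]. The pivot is placed at index 7. All elements to the left of the pivot are <= 34, and all elements to the right are > 34.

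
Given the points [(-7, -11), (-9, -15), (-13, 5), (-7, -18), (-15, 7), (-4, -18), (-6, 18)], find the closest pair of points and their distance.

Computing all pairwise distances among 7 points:

d((-7, -11), (-9, -15)) = 4.4721
d((-7, -11), (-13, 5)) = 17.088
d((-7, -11), (-7, -18)) = 7.0
d((-7, -11), (-15, 7)) = 19.6977
d((-7, -11), (-4, -18)) = 7.6158
d((-7, -11), (-6, 18)) = 29.0172
d((-9, -15), (-13, 5)) = 20.3961
d((-9, -15), (-7, -18)) = 3.6056
d((-9, -15), (-15, 7)) = 22.8035
d((-9, -15), (-4, -18)) = 5.831
d((-9, -15), (-6, 18)) = 33.1361
d((-13, 5), (-7, -18)) = 23.7697
d((-13, 5), (-15, 7)) = 2.8284 <-- minimum
d((-13, 5), (-4, -18)) = 24.6982
d((-13, 5), (-6, 18)) = 14.7648
d((-7, -18), (-15, 7)) = 26.2488
d((-7, -18), (-4, -18)) = 3.0
d((-7, -18), (-6, 18)) = 36.0139
d((-15, 7), (-4, -18)) = 27.313
d((-15, 7), (-6, 18)) = 14.2127
d((-4, -18), (-6, 18)) = 36.0555

Closest pair: (-13, 5) and (-15, 7) with distance 2.8284

The closest pair is (-13, 5) and (-15, 7) with Euclidean distance 2.8284. For 7 points, brute-force pairwise comparison is shown above. For large n, the divide-and-conquer algorithm (sort by x, recurse on halves, check the dividing strip) achieves O(n log n).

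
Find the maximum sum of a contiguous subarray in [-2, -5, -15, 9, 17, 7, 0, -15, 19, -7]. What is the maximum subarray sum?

Using Kadane's algorithm on [-2, -5, -15, 9, 17, 7, 0, -15, 19, -7]:

Scanning through the array:
Position 1 (value -5): max_ending_here = -5, max_so_far = -2
Position 2 (value -15): max_ending_here = -15, max_so_far = -2
Position 3 (value 9): max_ending_here = 9, max_so_far = 9
Position 4 (value 17): max_ending_here = 26, max_so_far = 26
Position 5 (value 7): max_ending_here = 33, max_so_far = 33
Position 6 (value 0): max_ending_here = 33, max_so_far = 33
Position 7 (value -15): max_ending_here = 18, max_so_far = 33
Position 8 (value 19): max_ending_here = 37, max_so_far = 37
Position 9 (value -7): max_ending_here = 30, max_so_far = 37

Maximum subarray: [9, 17, 7, 0, -15, 19]
Maximum sum: 37

The maximum subarray is [9, 17, 7, 0, -15, 19] with sum 37. This subarray runs from index 3 to index 8.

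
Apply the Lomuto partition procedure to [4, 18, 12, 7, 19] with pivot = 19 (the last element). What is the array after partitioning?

Lomuto partition with pivot = 19:

Initial array: [4, 18, 12, 7, 19]

arr[0]=4 <= 19: swap with position 0, array becomes [4, 18, 12, 7, 19]
arr[1]=18 <= 19: swap with position 1, array becomes [4, 18, 12, 7, 19]
arr[2]=12 <= 19: swap with position 2, array becomes [4, 18, 12, 7, 19]
arr[3]=7 <= 19: swap with position 3, array becomes [4, 18, 12, 7, 19]

Place pivot at position 4: [4, 18, 12, 7, 19]
Pivot position: 4

After partitioning with pivot 19, the array becomes [4, 18, 12, 7, 19]. The pivot is placed at index 4. All elements to the left of the pivot are <= 19, and all elements to the right are > 19.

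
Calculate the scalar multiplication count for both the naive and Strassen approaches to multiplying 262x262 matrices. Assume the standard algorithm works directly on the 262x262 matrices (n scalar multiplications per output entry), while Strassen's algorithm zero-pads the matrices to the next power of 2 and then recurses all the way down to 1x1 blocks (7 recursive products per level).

Matrix multiplication for 262x262 matrices:

Strassen's algorithm requires power-of-2 dimensions. Pad 262x262 to 512x512 (next power of 2).

Standard algorithm: 262^3 = 17984728 multiplications
Strassen's algorithm: 7^(log2(512)) = 7^9 = 40353607 multiplications
Difference: 17984728 - 40353607 = -22368879 (Strassen uses MORE here due to padding overhead — for small or just-over-power-of-2 n, padding can outweigh the per-level savings)

Standard: 17984728 multiplications (262^3). Strassen: 40353607 multiplications (7^9, after padding to 512x512). Strassen reduces 8 recursive multiplications to 7 at each level.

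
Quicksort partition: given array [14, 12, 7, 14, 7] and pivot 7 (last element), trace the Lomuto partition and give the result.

Lomuto partition with pivot = 7:

Initial array: [14, 12, 7, 14, 7]

arr[0]=14 > 7: no swap
arr[1]=12 > 7: no swap
arr[2]=7 <= 7: swap with position 0, array becomes [7, 12, 14, 14, 7]
arr[3]=14 > 7: no swap

Place pivot at position 1: [7, 7, 14, 14, 12]
Pivot position: 1

After partitioning with pivot 7, the array becomes [7, 7, 14, 14, 12]. The pivot is placed at index 1. All elements to the left of the pivot are <= 7, and all elements to the right are > 7.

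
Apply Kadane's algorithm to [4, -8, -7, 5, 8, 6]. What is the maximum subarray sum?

Using Kadane's algorithm on [4, -8, -7, 5, 8, 6]:

Scanning through the array:
Position 1 (value -8): max_ending_here = -4, max_so_far = 4
Position 2 (value -7): max_ending_here = -7, max_so_far = 4
Position 3 (value 5): max_ending_here = 5, max_so_far = 5
Position 4 (value 8): max_ending_here = 13, max_so_far = 13
Position 5 (value 6): max_ending_here = 19, max_so_far = 19

Maximum subarray: [5, 8, 6]
Maximum sum: 19

The maximum subarray is [5, 8, 6] with sum 19. This subarray runs from index 3 to index 5.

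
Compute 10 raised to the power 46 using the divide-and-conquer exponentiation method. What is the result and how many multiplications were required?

Computing 10^46 by squaring (build up from 10^1; each line after the first costs one multiplication):

10^1 = 10
10^2 = (10^1)^2 = 10^2 = 100
10^4 = (10^2)^2 = 100^2 = 10000
10^5 = 10 * 10^4 = 10 * 10000 = 100000
10^10 = (10^5)^2 = 100000^2 = 10000000000
10^11 = 10 * 10^10 = 10 * 10000000000 = 100000000000
10^22 = (10^11)^2 = 100000000000^2 = 10000000000000000000000
10^23 = 10 * 10^22 = 10 * 10000000000000000000000 = 100000000000000000000000
10^46 = (10^23)^2 = 100000000000000000000000^2 = 10000000000000000000000000000000000000000000000

Result: 10000000000000000000000000000000000000000000000
Multiplications needed: 8 (8 lines after 10^1)

10^46 = 10000000000000000000000000000000000000000000000. Using exponentiation by squaring, this requires 8 multiplications. The key idea: if the exponent is even, square the half-power; if odd, multiply by the base once.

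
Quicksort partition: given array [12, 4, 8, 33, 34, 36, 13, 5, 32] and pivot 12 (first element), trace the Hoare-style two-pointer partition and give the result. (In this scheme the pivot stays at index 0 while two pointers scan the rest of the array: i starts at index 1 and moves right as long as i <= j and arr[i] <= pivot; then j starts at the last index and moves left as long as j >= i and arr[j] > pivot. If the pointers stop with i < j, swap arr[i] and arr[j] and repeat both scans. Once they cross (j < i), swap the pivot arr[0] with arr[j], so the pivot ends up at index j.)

Hoare-style two-pointer partition with pivot = 12:

Initial array: [12, 4, 8, 33, 34, 36, 13, 5, 32]

Pointers start at i = 1, j = 8.
i stops at index 3 (arr[3]=33 > 12), j stops at index 7 (arr[7]=5 <= 12): swap arr[3] and arr[7], array becomes [12, 4, 8, 5, 34, 36, 13, 33, 32]
i ends at 4, j ends at 3: the pointers have crossed (j < i), so scanning stops.

Swap pivot arr[0] with arr[3] to place pivot at position 3: [5, 4, 8, 12, 34, 36, 13, 33, 32]
Pivot position: 3

After partitioning with pivot 12, the array becomes [5, 4, 8, 12, 34, 36, 13, 33, 32]. The pivot is placed at index 3. All elements to the left of the pivot are <= 12, and all elements to the right are > 12.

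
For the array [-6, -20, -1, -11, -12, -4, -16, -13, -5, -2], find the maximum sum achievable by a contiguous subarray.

Using Kadane's algorithm on [-6, -20, -1, -11, -12, -4, -16, -13, -5, -2]:

Scanning through the array:
Position 1 (value -20): max_ending_here = -20, max_so_far = -6
Position 2 (value -1): max_ending_here = -1, max_so_far = -1
Position 3 (value -11): max_ending_here = -11, max_so_far = -1
Position 4 (value -12): max_ending_here = -12, max_so_far = -1
Position 5 (value -4): max_ending_here = -4, max_so_far = -1
Position 6 (value -16): max_ending_here = -16, max_so_far = -1
Position 7 (value -13): max_ending_here = -13, max_so_far = -1
Position 8 (value -5): max_ending_here = -5, max_so_far = -1
Position 9 (value -2): max_ending_here = -2, max_so_far = -1

Maximum subarray: [-1]
Maximum sum: -1

The maximum subarray is [-1] with sum -1. This subarray runs from index 2 to index 2.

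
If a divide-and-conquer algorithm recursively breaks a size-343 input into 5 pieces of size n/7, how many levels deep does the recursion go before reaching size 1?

For divide and conquer with division factor 7:

Problem sizes at each level:
Level 0: 343
Level 1: 49
Level 2: 7
Level 3: 1

The root is level 0 and the size-1 base case is level 3 (the tree spans levels 0 through 3, i.e. 4 levels counting the root), so the depth is the number of divisions: log_7(343) = 3

The recursion tree depth is log_7(343) = 3. At each level, the problem size is divided by 7, so it takes 3 divisions to reduce to a base case of size 1. The algorithm makes 5 recursive calls at each level.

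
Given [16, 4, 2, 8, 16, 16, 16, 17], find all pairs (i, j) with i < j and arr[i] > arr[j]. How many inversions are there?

Finding inversions in [16, 4, 2, 8, 16, 16, 16, 17]:

(0, 1): arr[0]=16 > arr[1]=4
(0, 2): arr[0]=16 > arr[2]=2
(0, 3): arr[0]=16 > arr[3]=8
(1, 2): arr[1]=4 > arr[2]=2

Total inversions: 4

The array has 4 inversion(s): (0,1), (0,2), (0,3), (1,2). Each pair (i,j) satisfies i < j and arr[i] > arr[j].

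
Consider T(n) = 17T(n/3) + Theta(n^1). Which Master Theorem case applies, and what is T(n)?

Master Theorem for T(n) = 17T(n/3) + O(n^1):

a = 17, b = 3, c = 1
log_b(a) = log_3(17) = 2.5789

Case 1: c = 1 < log_3(17) = 2.5789
T(n) = O(n^(log_3 17))

For T(n) = 17T(n/3) + O(n^1): log_3(17) = 2.5789. This is Case 1 of the Master Theorem (c < log_b(a), work dominated by leaves), giving O(n^(log_3 17)).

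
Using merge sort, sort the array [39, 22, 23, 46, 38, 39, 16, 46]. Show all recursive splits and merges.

Merge sort trace:

Split: [39, 22, 23, 46, 38, 39, 16, 46] -> [39, 22, 23, 46] and [38, 39, 16, 46]
  Split: [39, 22, 23, 46] -> [39, 22] and [23, 46]
    Split: [39, 22] -> [39] and [22]
    Merge: [39] + [22] -> [22, 39]
    Split: [23, 46] -> [23] and [46]
    Merge: [23] + [46] -> [23, 46]
  Merge: [22, 39] + [23, 46] -> [22, 23, 39, 46]
  Split: [38, 39, 16, 46] -> [38, 39] and [16, 46]
    Split: [38, 39] -> [38] and [39]
    Merge: [38] + [39] -> [38, 39]
    Split: [16, 46] -> [16] and [46]
    Merge: [16] + [46] -> [16, 46]
  Merge: [38, 39] + [16, 46] -> [16, 38, 39, 46]
Merge: [22, 23, 39, 46] + [16, 38, 39, 46] -> [16, 22, 23, 38, 39, 39, 46, 46]

Final sorted array: [16, 22, 23, 38, 39, 39, 46, 46]

The merge sort proceeds by recursively splitting the array and merging sorted halves.
After all merges, the sorted array is [16, 22, 23, 38, 39, 39, 46, 46].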